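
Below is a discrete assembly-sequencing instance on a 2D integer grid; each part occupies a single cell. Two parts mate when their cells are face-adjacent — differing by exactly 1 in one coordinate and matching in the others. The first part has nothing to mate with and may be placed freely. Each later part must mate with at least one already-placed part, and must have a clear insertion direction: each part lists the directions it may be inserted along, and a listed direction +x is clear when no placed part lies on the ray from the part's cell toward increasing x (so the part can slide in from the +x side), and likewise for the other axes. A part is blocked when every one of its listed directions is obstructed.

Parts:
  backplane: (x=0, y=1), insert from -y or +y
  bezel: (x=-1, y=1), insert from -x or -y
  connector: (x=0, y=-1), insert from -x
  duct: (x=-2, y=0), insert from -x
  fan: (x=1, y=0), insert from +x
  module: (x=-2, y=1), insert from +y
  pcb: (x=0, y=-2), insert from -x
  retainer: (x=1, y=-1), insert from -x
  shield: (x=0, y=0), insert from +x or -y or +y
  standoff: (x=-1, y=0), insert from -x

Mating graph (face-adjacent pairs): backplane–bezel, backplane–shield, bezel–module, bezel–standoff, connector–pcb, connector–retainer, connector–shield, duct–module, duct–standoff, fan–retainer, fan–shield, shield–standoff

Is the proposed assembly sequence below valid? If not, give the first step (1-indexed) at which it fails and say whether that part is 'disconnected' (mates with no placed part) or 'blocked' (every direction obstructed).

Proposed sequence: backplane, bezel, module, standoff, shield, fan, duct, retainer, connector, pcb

1. backplane@(0, 1) [-y clear] — {backplane}
2. bezel@(-1, 1) [-x clear] — {backplane, bezel}
3. module@(-2, 1) [+y clear] — {backplane, bezel, module}
4. standoff@(-1, 0) [-x clear] — {backplane, bezel, module, standoff}
5. shield@(0, 0) [+x clear] — {backplane, bezel, module, shield, standoff}
6. fan@(1, 0) [+x clear] — {backplane, bezel, fan, module, shield, standoff}
7. duct@(-2, 0) [-x clear] — {backplane, bezel, duct, fan, module, shield, standoff}
8. retainer@(1, -1) [-x clear] — {backplane, bezel, duct, fan, module, retainer, shield, standoff}
9. connector@(0, -1) [-x clear] — {backplane, bezel, connector, duct, fan, module, retainer, shield, standoff}
10. pcb@(0, -2) [-x clear] — {backplane, bezel, connector, duct, fan, module, pcb, retainer, shield, standoff}

Valid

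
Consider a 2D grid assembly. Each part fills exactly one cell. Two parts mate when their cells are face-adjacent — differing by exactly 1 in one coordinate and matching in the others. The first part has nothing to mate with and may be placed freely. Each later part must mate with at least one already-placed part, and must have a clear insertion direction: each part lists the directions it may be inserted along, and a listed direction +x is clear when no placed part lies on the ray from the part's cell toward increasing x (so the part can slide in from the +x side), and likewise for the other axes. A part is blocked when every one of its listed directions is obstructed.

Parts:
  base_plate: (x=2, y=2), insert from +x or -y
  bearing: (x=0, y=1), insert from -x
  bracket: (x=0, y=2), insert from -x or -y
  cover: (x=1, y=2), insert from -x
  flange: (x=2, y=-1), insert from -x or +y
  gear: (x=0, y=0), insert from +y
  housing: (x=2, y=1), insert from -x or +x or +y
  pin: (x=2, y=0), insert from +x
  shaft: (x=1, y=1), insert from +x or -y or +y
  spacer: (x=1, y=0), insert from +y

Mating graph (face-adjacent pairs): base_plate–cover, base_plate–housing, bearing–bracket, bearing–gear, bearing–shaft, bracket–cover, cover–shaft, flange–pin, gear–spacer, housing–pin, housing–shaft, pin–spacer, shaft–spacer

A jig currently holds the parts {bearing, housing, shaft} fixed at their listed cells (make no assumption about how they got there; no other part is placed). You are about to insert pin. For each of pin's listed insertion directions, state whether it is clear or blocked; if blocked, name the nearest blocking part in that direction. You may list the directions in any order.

+x: clear

+x: ray from pin(2, 0) has no placed part ⇒ clear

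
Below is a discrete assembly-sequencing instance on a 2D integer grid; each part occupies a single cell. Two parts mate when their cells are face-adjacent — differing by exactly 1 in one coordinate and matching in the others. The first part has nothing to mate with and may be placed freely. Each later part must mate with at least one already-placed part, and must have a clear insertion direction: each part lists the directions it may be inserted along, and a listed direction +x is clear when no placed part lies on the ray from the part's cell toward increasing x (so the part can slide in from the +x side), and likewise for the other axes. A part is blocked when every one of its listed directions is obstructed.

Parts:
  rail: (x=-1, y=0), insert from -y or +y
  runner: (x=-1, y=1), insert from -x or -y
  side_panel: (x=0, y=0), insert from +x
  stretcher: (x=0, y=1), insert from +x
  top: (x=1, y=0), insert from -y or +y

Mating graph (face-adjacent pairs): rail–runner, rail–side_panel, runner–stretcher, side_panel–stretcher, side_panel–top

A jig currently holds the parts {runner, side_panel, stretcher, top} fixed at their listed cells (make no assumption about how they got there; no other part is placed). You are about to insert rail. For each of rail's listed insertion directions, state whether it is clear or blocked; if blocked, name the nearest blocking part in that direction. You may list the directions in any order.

+y: blocked by runner; -y: clear

-y: ray from rail(-1, 0) has no placed part ⇒ clear
+y: nearest on ray is runner@(-1, 1) ⇒ blocked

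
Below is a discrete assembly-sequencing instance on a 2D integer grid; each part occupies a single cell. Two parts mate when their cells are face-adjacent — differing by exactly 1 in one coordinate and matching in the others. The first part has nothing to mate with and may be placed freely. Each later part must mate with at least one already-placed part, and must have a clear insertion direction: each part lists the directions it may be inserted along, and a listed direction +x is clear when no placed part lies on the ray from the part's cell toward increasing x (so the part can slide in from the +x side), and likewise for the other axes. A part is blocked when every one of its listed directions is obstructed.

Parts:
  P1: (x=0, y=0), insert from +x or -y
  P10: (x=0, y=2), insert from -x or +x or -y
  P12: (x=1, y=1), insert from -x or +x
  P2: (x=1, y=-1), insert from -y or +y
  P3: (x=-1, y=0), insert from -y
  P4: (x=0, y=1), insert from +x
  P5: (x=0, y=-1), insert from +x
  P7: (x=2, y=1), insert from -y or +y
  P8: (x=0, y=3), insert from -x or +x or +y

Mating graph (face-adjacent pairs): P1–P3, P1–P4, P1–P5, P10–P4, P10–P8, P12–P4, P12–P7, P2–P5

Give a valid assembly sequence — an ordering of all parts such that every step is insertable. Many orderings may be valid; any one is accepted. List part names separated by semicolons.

P1; P3; P4; P10; P12; P8; P5; P2; P7

1. P1@(0, 0) [+x clear] — {P1}
2. P3@(-1, 0) [-y clear] — {P1, P3}
3. P4@(0, 1) [+x clear] — {P1, P3, P4}
4. P10@(0, 2) [-x clear] — {P1, P10, P3, P4}
5. P12@(1, 1) [+x clear] — {P1, P10, P12, P3, P4}
6. P8@(0, 3) [-x clear] — {P1, P10, P12, P3, P4, P8}
7. P5@(0, -1) [+x clear] — {P1, P10, P12, P3, P4, P5, P8}
8. P2@(1, -1) [-y clear] — {P1, P10, P12, P2, P3, P4, P5, P8}
9. P7@(2, 1) [-y clear] — {P1, P10, P12, P2, P3, P4, P5, P7, P8}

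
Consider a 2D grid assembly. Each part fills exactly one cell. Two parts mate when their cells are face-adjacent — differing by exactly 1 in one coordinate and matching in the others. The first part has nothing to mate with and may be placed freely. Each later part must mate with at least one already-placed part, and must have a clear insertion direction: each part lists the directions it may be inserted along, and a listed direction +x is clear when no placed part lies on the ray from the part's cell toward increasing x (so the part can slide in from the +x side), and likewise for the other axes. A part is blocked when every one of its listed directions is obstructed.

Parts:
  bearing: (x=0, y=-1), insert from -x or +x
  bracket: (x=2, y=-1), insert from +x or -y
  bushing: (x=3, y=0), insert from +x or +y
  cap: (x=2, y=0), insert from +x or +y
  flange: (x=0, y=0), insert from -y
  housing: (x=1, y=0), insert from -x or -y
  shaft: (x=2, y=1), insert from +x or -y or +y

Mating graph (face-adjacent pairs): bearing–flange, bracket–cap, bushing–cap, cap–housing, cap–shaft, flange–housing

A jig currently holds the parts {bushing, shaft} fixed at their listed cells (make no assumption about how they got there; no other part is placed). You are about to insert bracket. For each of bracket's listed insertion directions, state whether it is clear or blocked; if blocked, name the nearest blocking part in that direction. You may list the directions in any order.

+x: ray from bracket(2, -1) has no placed part ⇒ clear
-y: ray from bracket(2, -1) has no placed part ⇒ clear

+x: clear; -y: clear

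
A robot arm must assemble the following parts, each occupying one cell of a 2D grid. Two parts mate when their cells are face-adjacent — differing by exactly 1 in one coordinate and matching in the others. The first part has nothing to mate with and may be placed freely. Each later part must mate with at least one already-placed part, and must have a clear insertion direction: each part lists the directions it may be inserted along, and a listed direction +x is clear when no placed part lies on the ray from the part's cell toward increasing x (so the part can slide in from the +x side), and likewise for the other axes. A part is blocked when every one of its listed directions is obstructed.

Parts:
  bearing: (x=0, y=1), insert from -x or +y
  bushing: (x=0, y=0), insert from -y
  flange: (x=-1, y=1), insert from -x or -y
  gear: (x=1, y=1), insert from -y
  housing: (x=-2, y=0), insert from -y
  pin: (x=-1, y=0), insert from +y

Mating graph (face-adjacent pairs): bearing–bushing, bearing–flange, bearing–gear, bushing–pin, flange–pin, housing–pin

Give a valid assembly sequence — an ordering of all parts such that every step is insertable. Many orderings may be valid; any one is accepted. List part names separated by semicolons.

pin; bushing; bearing; housing; gear; flange

1. pin@(-1, 0) [+y clear] — {pin}
2. bushing@(0, 0) [-y clear] — {bushing, pin}
3. bearing@(0, 1) [-x clear] — {bearing, bushing, pin}
4. housing@(-2, 0) [-y clear] — {bearing, bushing, housing, pin}
5. gear@(1, 1) [-y clear] — {bearing, bushing, gear, housing, pin}
6. flange@(-1, 1) [-x clear] — {bearing, bushing, flange, gear, housing, pin}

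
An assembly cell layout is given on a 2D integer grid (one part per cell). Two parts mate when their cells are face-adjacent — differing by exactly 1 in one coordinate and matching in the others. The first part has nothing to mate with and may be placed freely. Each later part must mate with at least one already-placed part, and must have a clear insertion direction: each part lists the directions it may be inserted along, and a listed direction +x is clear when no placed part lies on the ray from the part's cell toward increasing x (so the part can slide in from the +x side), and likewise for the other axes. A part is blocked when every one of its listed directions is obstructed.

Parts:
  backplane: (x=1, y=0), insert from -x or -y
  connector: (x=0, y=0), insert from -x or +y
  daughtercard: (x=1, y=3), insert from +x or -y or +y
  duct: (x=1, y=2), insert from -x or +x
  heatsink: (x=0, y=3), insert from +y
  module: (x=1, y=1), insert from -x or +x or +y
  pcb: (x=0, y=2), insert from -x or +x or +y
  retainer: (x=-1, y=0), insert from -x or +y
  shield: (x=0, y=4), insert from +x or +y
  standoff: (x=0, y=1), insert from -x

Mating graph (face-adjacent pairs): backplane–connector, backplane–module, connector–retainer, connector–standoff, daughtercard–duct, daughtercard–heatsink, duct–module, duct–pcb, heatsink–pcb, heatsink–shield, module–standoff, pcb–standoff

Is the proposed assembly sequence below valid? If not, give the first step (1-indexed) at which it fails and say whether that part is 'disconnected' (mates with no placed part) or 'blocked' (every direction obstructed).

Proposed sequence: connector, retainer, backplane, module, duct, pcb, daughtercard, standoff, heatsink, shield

Valid

1. connector@(0, 0) [-x clear] — {connector}
2. retainer@(-1, 0) [-x clear] — {connector, retainer}
3. backplane@(1, 0) [-y clear] — {backplane, connector, retainer}
4. module@(1, 1) [-x clear] — {backplane, connector, module, retainer}
5. duct@(1, 2) [-x clear] — {backplane, connector, duct, module, retainer}
6. pcb@(0, 2) [-x clear] — {backplane, connector, duct, module, pcb, retainer}
7. daughtercard@(1, 3) [+x clear] — {backplane, connector, daughtercard, duct, module, pcb, retainer}
8. standoff@(0, 1) [-x clear] — {backplane, connector, daughtercard, duct, module, pcb, retainer, standoff}
9. heatsink@(0, 3) [+y clear] — {backplane, connector, daughtercard, duct, heatsink, module, pcb, retainer, standoff}
10. shield@(0, 4) [+x clear] — {backplane, connector, daughtercard, duct, heatsink, module, pcb, retainer, shield, standoff}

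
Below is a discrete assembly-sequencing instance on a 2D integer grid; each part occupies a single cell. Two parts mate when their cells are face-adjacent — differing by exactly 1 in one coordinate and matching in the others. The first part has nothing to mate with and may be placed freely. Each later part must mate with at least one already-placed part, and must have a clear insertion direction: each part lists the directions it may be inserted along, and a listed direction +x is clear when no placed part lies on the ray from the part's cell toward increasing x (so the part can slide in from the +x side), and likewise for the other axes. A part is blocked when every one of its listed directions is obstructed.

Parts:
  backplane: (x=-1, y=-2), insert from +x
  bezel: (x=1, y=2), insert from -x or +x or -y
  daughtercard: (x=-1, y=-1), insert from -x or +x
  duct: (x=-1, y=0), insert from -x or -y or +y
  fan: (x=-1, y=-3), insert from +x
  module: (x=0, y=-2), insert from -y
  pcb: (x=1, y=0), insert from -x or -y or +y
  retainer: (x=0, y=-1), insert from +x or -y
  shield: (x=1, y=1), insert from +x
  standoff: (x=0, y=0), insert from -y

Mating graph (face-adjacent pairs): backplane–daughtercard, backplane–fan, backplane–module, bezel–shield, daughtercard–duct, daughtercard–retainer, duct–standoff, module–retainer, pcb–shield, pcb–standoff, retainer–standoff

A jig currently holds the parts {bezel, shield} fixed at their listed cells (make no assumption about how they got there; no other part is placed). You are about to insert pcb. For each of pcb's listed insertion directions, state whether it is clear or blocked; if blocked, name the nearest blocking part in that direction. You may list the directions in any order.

+y: blocked by shield; -x: clear; -y: clear

-x: ray from pcb(1, 0) has no placed part ⇒ clear
-y: ray from pcb(1, 0) has no placed part ⇒ clear
+y: nearest on ray is shield@(1, 1) ⇒ blocked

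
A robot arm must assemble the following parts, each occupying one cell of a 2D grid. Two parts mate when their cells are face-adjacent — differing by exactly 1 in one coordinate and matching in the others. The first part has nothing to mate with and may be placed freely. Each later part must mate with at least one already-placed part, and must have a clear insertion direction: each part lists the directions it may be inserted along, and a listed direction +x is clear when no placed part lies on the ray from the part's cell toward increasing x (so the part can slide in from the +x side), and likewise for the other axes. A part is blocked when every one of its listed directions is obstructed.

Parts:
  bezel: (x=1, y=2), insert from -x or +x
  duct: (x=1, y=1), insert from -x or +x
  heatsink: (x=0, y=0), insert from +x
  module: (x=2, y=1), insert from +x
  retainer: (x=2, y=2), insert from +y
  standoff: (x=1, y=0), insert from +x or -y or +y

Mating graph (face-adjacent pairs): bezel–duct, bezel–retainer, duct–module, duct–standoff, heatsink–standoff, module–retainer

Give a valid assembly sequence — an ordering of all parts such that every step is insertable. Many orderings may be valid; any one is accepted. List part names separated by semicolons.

1. heatsink@(0, 0) [+x clear] — {heatsink}
2. standoff@(1, 0) [+x clear] — {heatsink, standoff}
3. duct@(1, 1) [-x clear] — {duct, heatsink, standoff}
4. module@(2, 1) [+x clear] — {duct, heatsink, module, standoff}
5. retainer@(2, 2) [+y clear] — {duct, heatsink, module, retainer, standoff}
6. bezel@(1, 2) [-x clear] — {bezel, duct, heatsink, module, retainer, standoff}

heatsink; standoff; duct; module; retainer; bezel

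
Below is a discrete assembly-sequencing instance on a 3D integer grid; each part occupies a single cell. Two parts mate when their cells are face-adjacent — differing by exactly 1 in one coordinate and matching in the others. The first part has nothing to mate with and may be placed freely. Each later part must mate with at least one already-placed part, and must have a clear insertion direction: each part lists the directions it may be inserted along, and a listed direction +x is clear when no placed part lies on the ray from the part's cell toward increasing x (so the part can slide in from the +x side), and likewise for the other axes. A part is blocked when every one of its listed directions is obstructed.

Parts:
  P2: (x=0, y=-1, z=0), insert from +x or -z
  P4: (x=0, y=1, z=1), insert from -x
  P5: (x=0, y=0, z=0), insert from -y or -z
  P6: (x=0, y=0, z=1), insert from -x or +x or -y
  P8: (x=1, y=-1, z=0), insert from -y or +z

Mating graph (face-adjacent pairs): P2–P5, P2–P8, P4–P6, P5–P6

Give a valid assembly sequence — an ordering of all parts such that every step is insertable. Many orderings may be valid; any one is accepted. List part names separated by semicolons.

P5; P2; P8; P6; P4

1. P5@(0, 0, 0) [-y clear] — {P5}
2. P2@(0, -1, 0) [+x clear] — {P2, P5}
3. P8@(1, -1, 0) [-y clear] — {P2, P5, P8}
4. P6@(0, 0, 1) [-x clear] — {P2, P5, P6, P8}
5. P4@(0, 1, 1) [-x clear] — {P2, P4, P5, P6, P8}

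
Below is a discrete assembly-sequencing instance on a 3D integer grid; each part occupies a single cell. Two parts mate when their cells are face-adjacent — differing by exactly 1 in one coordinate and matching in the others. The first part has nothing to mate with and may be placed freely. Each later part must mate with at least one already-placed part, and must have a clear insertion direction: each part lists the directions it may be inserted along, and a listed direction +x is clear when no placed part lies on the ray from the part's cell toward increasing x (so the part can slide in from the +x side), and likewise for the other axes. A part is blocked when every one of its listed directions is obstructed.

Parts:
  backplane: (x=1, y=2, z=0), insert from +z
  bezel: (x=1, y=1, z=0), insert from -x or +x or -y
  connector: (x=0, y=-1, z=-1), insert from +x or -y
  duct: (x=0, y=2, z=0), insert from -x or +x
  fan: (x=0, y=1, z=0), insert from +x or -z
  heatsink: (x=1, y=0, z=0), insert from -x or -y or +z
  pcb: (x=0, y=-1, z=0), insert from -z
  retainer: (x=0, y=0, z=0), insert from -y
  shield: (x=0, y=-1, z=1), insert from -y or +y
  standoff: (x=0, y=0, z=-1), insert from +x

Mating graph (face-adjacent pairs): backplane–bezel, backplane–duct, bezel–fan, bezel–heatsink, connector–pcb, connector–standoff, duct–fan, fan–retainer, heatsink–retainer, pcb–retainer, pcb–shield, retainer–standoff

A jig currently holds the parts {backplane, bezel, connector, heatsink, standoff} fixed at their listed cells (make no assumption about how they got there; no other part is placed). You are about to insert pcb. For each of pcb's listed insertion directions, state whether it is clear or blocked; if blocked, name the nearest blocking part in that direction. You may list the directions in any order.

-z: nearest on ray is connector@(0, -1, -1) ⇒ blocked

-z: blocked by connector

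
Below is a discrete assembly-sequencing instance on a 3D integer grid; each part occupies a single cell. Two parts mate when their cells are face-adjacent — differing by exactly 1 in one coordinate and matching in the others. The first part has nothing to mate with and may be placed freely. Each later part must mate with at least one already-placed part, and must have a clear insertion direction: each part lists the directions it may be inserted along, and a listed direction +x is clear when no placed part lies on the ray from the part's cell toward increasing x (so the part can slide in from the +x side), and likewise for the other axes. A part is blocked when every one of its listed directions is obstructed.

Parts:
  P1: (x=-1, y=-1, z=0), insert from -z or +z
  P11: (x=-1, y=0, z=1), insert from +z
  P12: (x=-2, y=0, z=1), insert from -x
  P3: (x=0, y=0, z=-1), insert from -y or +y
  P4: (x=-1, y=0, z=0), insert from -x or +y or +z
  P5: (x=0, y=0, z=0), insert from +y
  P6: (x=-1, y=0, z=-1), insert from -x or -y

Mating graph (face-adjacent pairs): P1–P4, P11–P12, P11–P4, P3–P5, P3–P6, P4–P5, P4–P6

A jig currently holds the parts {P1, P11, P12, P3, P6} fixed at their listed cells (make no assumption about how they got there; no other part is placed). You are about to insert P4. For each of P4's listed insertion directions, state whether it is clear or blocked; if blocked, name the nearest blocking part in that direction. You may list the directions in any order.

-x: ray from P4(-1, 0, 0) has no placed part ⇒ clear
+y: ray from P4(-1, 0, 0) has no placed part ⇒ clear
+z: nearest on ray is P11@(-1, 0, 1) ⇒ blocked

+y: clear; +z: blocked by P11; -x: clear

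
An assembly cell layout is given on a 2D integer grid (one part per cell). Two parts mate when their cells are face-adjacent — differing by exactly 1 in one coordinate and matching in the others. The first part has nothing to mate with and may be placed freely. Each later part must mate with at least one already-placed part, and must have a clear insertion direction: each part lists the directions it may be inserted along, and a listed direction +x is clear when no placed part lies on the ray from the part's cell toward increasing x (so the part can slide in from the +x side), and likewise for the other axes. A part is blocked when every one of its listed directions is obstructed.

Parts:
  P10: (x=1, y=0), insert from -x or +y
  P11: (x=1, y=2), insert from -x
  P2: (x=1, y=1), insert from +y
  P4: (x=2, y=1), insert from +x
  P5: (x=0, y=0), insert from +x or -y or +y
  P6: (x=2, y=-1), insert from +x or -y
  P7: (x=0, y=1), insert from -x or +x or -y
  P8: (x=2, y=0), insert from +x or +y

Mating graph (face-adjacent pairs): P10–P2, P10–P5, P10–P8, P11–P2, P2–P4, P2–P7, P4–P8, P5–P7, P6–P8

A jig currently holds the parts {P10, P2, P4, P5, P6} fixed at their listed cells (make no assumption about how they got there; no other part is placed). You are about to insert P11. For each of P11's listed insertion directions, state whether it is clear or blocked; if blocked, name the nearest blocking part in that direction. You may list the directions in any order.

-x: clear

-x: ray from P11(1, 2) has no placed part ⇒ clear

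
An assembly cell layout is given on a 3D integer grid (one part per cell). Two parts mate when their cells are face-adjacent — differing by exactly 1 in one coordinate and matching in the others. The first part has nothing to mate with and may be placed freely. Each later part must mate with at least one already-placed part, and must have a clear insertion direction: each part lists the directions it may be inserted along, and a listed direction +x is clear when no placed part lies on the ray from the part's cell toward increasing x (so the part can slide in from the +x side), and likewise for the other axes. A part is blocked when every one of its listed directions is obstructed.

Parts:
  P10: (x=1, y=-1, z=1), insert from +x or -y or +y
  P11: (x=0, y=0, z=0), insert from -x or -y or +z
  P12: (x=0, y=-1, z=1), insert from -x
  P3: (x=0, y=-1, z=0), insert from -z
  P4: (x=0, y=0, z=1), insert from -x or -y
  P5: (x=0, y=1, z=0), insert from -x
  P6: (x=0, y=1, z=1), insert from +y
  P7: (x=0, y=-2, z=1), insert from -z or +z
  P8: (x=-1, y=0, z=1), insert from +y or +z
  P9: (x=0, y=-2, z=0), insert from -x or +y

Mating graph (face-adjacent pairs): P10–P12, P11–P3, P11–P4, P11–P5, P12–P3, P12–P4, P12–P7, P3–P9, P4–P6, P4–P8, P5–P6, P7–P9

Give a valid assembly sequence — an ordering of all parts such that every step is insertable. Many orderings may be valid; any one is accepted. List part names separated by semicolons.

1. P10@(1, -1, 1) [+x clear] — {P10}
2. P12@(0, -1, 1) [-x clear] — {P10, P12}
3. P4@(0, 0, 1) [-x clear] — {P10, P12, P4}
4. P8@(-1, 0, 1) [+y clear] — {P10, P12, P4, P8}
5. P6@(0, 1, 1) [+y clear] — {P10, P12, P4, P6, P8}
6. P5@(0, 1, 0) [-x clear] — {P10, P12, P4, P5, P6, P8}
7. P7@(0, -2, 1) [-z clear] — {P10, P12, P4, P5, P6, P7, P8}
8. P9@(0, -2, 0) [-x clear] — {P10, P12, P4, P5, P6, P7, P8, P9}
9. P3@(0, -1, 0) [-z clear] — {P10, P12, P3, P4, P5, P6, P7, P8, P9}
10. P11@(0, 0, 0) [-x clear] — {P10, P11, P12, P3, P4, P5, P6, P7, P8, P9}

P10; P12; P4; P8; P6; P5; P7; P9; P3; P11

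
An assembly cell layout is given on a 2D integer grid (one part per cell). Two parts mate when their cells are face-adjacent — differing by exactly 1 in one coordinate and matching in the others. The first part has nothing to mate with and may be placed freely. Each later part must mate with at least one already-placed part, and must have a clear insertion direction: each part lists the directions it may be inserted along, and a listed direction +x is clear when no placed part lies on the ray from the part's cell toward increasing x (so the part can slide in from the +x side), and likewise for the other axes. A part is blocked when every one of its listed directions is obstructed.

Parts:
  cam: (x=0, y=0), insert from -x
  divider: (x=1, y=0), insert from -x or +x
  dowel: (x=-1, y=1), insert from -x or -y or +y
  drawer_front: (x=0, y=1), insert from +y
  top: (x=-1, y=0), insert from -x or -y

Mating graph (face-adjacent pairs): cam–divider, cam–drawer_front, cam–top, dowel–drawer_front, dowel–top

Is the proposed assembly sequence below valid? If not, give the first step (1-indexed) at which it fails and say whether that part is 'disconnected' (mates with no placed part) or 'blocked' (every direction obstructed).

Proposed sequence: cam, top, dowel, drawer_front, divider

1. cam@(0, 0) [-x clear] — {cam}
2. top@(-1, 0) [-x clear] — {cam, top}
3. dowel@(-1, 1) [-x clear] — {cam, dowel, top}
4. drawer_front@(0, 1) [+y clear] — {cam, dowel, drawer_front, top}
5. divider@(1, 0) [+x clear] — {cam, divider, dowel, drawer_front, top}

Valid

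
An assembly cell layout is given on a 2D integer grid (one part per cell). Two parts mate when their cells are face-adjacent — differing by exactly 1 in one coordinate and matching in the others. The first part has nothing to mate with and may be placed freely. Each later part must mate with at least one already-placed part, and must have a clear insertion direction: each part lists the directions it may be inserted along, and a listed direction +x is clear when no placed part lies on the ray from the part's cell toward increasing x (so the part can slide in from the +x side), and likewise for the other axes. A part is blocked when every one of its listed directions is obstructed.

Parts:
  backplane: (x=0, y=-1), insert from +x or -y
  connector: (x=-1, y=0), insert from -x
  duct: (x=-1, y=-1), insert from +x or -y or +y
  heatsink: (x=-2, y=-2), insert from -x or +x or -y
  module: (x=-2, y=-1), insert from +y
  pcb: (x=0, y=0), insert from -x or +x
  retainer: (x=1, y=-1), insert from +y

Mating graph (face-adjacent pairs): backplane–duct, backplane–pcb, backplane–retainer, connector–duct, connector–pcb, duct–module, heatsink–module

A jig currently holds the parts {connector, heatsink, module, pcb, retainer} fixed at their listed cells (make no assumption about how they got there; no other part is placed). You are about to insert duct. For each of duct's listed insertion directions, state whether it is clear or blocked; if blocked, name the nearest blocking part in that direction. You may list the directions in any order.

+x: blocked by retainer; +y: blocked by connector; -y: clear

+x: nearest on ray is retainer@(1, -1) ⇒ blocked
-y: ray from duct(-1, -1) has no placed part ⇒ clear
+y: nearest on ray is connector@(-1, 0) ⇒ blocked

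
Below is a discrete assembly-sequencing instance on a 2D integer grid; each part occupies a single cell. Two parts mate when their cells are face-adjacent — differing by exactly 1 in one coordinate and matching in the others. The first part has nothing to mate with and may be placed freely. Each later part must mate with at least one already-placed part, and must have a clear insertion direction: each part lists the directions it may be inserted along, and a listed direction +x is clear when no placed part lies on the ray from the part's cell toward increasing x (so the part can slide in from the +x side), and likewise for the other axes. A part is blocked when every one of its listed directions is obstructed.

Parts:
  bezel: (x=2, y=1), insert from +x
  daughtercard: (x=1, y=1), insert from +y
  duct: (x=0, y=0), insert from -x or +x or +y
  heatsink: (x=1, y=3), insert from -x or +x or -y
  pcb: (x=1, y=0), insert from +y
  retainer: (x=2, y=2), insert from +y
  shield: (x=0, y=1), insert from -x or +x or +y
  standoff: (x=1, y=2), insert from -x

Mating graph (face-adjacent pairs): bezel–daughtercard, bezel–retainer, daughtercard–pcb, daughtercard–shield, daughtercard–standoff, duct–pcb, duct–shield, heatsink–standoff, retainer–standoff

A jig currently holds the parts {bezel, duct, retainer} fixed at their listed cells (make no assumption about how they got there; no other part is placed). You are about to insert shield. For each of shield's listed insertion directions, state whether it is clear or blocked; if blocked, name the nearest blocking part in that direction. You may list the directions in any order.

-x: ray from shield(0, 1) has no placed part ⇒ clear
+x: nearest on ray is bezel@(2, 1) ⇒ blocked
+y: ray from shield(0, 1) has no placed part ⇒ clear

+x: blocked by bezel; +y: clear; -x: clear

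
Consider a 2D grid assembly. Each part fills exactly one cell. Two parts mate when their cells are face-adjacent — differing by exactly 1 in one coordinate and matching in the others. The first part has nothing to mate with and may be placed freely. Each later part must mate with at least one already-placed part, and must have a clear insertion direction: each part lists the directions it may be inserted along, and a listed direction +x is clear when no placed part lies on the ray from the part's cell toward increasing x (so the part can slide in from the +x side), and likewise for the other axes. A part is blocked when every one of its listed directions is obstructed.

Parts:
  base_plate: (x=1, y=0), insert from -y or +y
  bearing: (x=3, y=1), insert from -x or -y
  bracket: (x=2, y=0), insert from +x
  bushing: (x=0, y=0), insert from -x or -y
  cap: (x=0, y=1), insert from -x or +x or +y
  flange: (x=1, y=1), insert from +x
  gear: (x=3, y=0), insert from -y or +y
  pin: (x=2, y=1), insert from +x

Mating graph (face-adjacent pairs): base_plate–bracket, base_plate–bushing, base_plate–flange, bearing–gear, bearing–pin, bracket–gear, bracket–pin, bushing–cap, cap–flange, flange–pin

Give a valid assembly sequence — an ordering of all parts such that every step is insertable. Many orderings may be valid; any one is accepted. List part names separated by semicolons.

bracket; base_plate; flange; pin; bearing; gear; cap; bushing

1. bracket@(2, 0) [+x clear] — {bracket}
2. base_plate@(1, 0) [-y clear] — {base_plate, bracket}
3. flange@(1, 1) [+x clear] — {base_plate, bracket, flange}
4. pin@(2, 1) [+x clear] — {base_plate, bracket, flange, pin}
5. bearing@(3, 1) [-y clear] — {base_plate, bearing, bracket, flange, pin}
6. gear@(3, 0) [-y clear] — {base_plate, bearing, bracket, flange, gear, pin}
7. cap@(0, 1) [-x clear] — {base_plate, bearing, bracket, cap, flange, gear, pin}
8. bushing@(0, 0) [-x clear] — {base_plate, bearing, bracket, bushing, cap, flange, gear, pin}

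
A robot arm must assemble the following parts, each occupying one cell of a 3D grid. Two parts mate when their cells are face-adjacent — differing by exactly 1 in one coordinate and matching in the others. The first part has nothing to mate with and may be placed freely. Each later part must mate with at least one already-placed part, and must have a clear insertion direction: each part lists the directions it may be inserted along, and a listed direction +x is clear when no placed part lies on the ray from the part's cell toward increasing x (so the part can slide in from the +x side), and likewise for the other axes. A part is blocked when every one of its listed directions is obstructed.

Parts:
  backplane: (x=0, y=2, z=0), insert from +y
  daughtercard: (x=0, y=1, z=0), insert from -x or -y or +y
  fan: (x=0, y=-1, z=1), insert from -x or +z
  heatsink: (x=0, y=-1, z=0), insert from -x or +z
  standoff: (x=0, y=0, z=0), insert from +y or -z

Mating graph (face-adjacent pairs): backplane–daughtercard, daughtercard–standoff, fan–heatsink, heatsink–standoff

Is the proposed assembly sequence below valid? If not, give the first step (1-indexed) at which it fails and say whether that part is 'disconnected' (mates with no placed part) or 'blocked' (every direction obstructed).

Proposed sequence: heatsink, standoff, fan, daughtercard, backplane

Valid

1. heatsink@(0, -1, 0) [-x clear] — {heatsink}
2. standoff@(0, 0, 0) [+y clear] — {heatsink, standoff}
3. fan@(0, -1, 1) [-x clear] — {fan, heatsink, standoff}
4. daughtercard@(0, 1, 0) [-x clear] — {daughtercard, fan, heatsink, standoff}
5. backplane@(0, 2, 0) [+y clear] — {backplane, daughtercard, fan, heatsink, standoff}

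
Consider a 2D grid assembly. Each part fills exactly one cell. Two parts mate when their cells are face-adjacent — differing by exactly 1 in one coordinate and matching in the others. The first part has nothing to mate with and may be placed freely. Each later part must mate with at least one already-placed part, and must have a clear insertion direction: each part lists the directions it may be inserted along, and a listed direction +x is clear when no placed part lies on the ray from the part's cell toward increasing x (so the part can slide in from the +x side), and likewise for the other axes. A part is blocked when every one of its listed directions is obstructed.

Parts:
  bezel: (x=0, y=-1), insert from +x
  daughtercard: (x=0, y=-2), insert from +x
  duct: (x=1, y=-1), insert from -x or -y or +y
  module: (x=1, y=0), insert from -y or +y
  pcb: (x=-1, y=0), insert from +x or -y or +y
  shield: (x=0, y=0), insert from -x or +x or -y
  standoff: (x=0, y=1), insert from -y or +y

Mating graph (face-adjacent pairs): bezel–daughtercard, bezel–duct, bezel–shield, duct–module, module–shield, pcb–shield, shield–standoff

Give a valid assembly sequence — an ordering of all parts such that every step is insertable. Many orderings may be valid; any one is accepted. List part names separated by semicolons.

1. shield@(0, 0) [-x clear] — {shield}
2. bezel@(0, -1) [+x clear] — {bezel, shield}
3. daughtercard@(0, -2) [+x clear] — {bezel, daughtercard, shield}
4. duct@(1, -1) [-y clear] — {bezel, daughtercard, duct, shield}
5. module@(1, 0) [+y clear] — {bezel, daughtercard, duct, module, shield}
6. standoff@(0, 1) [+y clear] — {bezel, daughtercard, duct, module, shield, standoff}
7. pcb@(-1, 0) [-y clear] — {bezel, daughtercard, duct, module, pcb, shield, standoff}

shield; bezel; daughtercard; duct; module; standoff; pcb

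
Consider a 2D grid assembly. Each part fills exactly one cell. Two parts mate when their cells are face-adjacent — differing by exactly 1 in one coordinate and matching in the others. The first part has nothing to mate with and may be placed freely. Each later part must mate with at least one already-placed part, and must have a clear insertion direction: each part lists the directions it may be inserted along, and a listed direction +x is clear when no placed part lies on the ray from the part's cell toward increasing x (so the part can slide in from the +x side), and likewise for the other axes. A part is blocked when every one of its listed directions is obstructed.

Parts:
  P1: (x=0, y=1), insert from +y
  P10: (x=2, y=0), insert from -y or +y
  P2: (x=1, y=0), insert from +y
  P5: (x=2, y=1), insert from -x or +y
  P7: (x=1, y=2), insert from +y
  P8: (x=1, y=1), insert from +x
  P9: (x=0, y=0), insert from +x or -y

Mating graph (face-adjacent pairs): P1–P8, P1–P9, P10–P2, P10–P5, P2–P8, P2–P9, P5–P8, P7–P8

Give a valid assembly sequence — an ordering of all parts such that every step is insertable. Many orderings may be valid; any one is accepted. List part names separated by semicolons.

1. P9@(0, 0) [+x clear] — {P9}
2. P2@(1, 0) [+y clear] — {P2, P9}
3. P10@(2, 0) [-y clear] — {P10, P2, P9}
4. P1@(0, 1) [+y clear] — {P1, P10, P2, P9}
5. P8@(1, 1) [+x clear] — {P1, P10, P2, P8, P9}
6. P7@(1, 2) [+y clear] — {P1, P10, P2, P7, P8, P9}
7. P5@(2, 1) [+y clear] — {P1, P10, P2, P5, P7, P8, P9}

P9; P2; P10; P1; P8; P7; P5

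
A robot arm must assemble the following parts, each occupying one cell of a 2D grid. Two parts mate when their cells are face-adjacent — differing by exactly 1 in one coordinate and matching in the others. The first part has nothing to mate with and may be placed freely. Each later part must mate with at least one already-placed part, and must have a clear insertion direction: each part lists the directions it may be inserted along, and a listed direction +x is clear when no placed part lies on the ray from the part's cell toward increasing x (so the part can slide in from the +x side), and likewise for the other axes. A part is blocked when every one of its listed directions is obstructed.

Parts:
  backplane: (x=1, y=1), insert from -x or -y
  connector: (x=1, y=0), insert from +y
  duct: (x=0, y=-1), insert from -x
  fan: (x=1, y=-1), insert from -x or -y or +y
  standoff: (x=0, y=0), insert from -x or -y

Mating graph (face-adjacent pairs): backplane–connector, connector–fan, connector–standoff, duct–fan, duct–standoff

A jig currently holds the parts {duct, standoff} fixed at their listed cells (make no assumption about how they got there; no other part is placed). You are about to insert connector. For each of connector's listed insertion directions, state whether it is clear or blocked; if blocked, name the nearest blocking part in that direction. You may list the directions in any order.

+y: clear

+y: ray from connector(1, 0) has no placed part ⇒ clear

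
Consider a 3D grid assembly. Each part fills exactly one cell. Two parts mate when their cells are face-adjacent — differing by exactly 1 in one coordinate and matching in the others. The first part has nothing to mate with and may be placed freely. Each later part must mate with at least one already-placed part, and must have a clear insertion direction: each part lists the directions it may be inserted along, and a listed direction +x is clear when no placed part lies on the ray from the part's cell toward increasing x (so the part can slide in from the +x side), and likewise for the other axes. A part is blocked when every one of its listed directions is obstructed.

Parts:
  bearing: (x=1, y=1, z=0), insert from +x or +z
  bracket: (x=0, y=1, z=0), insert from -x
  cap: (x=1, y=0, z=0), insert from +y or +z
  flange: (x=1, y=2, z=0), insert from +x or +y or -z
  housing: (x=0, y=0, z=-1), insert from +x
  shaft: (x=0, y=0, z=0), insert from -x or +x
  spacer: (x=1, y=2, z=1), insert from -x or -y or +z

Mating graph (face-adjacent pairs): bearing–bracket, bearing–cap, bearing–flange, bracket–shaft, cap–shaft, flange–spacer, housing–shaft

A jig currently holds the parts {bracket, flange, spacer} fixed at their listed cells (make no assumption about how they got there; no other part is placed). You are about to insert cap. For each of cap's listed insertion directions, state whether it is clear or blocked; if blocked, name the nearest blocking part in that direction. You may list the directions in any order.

+y: blocked by flange; +z: clear

+y: nearest on ray is flange@(1, 2, 0) ⇒ blocked
+z: ray from cap(1, 0, 0) has no placed part ⇒ clear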